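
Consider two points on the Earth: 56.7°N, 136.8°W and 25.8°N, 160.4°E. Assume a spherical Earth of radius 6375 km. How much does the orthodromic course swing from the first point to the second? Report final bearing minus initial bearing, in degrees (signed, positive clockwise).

Initial bearing θ₁ = atan2(sin Δλ cos φ₂, cos φ₁ sin φ₂ − sin φ₁ cos φ₂ cos Δλ) = 262.53°
Final bearing θ₂ = (initial bearing from the destination back to the start) + 180° = 217.20°
Δθ = θ₂ − θ₁ = -45.3°

-45.3°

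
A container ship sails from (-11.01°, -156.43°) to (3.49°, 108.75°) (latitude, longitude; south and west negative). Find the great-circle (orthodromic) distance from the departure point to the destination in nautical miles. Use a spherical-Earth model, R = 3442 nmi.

5731 nmi

Haversine: a = sin²(Δφ/2)+cos φ₁ cos φ₂ sin²(Δλ/2) = 0.54698;  σ = 2·atan2(√a,√(1−a))
σ = 95.391° → d = Rσ = 3442·1.66489 = 5731 nmi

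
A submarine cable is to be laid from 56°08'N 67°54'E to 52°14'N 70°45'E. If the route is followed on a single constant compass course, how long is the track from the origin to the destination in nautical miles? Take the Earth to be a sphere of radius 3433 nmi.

254 nmi

Δψ = ln[tan(π/4+φ₂/2)/tan(π/4+φ₁/2)] = -0.1164;  Δφ = -0.0681 rad,  Δλ = +0.0497 rad
q = Δφ/Δψ = 0.5846
d = R·√(Δφ² + q²Δλ²) = 3433·0.07402 = 254 nmi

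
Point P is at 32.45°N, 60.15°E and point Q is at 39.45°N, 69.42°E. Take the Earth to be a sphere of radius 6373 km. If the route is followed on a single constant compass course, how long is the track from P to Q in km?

Δψ = ln[tan(π/4+φ₂/2)/tan(π/4+φ₁/2)] = +0.1511;  Δφ = +0.1222 rad,  Δλ = +0.1618 rad
q = Δφ/Δψ = 0.8085
d = R·√(Δφ² + q²Δλ²) = 6373·0.17899 = 1141 km

1141 km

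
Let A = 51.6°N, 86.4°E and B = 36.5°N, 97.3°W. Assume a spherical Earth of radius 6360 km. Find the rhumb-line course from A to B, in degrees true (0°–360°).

Δψ = ln[tan(π/4+φ₂/2)/tan(π/4+φ₁/2)] = -0.3698
Δλ = +3.0770 rad (taken the short way round)
course = atan2(Δλ, Δψ) = 96.85°

96.9°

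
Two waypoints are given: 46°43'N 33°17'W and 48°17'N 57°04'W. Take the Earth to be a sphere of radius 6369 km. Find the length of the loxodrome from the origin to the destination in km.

Δψ = ln[tan(π/4+φ₂/2)/tan(π/4+φ₁/2)] = +0.0405;  Δφ = +0.0273 rad,  Δλ = -0.4151 rad
q = Δφ/Δψ = 0.6755
d = R·√(Δφ² + q²Δλ²) = 6369·0.28174 = 1794 km

1794 km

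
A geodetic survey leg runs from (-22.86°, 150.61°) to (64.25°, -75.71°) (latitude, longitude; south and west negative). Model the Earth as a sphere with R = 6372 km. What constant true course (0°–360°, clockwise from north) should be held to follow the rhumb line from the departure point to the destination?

51.1°

Δψ = ln[tan(π/4+φ₂/2)/tan(π/4+φ₁/2)] = +1.8859
Δλ = +2.3332 rad (taken the short way round)
course = atan2(Δλ, Δψ) = 51.05°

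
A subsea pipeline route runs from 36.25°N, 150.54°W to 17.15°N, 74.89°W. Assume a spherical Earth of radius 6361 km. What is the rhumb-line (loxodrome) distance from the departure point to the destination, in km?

7746 km

Rhumb course C = atan2(Δλ, Δψ) with Δψ = ln[tan(π/4+φ₂/2)/tan(π/4+φ₁/2)] = -0.3758, Δλ = +1.3203 → C = 105.89°
d = R·|Δφ| / |cos C| = 6361·0.33336 / 0.27374 = 7746 km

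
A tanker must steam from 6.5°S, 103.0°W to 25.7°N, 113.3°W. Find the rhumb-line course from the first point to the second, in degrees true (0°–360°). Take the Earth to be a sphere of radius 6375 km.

342.7°

Meridional parts: M(φ₁)=-0.1137, M(φ₂)=+0.4644 → ΔM = +0.5781;  Δλ = -0.1798 rad
tan C = Δλ / ΔM = -0.3110 → C = 342.73°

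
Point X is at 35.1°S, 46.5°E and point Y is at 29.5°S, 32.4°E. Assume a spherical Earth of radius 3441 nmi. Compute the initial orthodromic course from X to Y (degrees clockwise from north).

θ = atan2( sin Δλ·cos φ₂ ,  cos φ₁ sin φ₂ − sin φ₁ cos φ₂ cos Δλ )
  = atan2(-0.2120, +0.0825) = 291.26°

291.3°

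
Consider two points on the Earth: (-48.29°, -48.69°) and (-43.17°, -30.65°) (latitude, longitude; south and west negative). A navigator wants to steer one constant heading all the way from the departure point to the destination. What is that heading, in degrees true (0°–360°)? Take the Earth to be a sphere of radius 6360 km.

Δψ = ln[tan(π/4+φ₂/2)/tan(π/4+φ₁/2)] = +0.1281
Δλ = +0.3149 rad (taken the short way round)
course = atan2(Δλ, Δψ) = 67.85°

67.9°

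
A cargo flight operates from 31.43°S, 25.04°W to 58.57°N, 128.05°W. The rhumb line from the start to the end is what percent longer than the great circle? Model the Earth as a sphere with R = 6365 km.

2.1%

Great circle: σ = 2.1473 rad → d_gc = Rσ = 13667.7 km
Rhumb: Δφ = +1.5708, Δλ = -1.7979, Δψ = +1.8464, q = Δφ/Δψ = 0.8507 → d_rh = R√(Δφ²+q²Δλ²) = 13954.8 km
Excess = (13954.8 − 13667.7) / 13667.7 = 287.1 / 13667.7 = 2.10% ≈ 2.1%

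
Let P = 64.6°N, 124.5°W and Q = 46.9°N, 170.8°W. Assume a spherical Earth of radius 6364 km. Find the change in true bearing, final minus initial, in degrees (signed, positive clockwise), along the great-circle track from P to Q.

-39.4°

Initial bearing θ₁ = atan2(sin Δλ cos φ₂, cos φ₁ sin φ₂ − sin φ₁ cos φ₂ cos Δλ) = 257.09°
Final bearing θ₂ = (initial bearing from the destination back to the start) + 180° = 217.73°
Δθ = θ₂ − θ₁ = -39.4°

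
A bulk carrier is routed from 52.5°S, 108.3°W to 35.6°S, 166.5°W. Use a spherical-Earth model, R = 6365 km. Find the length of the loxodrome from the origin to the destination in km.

4967 km

Δψ = ln[tan(π/4+φ₂/2)/tan(π/4+φ₁/2)] = +0.4147;  Δφ = +0.2950 rad,  Δλ = -1.0158 rad
q = Δφ/Δψ = 0.7112
d = R·√(Δφ² + q²Δλ²) = 6365·0.78030 = 4967 km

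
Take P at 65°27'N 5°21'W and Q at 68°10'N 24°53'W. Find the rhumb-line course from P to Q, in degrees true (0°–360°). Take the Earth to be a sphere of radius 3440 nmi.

289.5°

Meridional parts: M(φ₁)=+1.5252, M(φ₂)=+1.6457 → ΔM = +0.1205;  Δλ = -0.3409 rad
tan C = Δλ / ΔM = -2.8284 → C = 289.47°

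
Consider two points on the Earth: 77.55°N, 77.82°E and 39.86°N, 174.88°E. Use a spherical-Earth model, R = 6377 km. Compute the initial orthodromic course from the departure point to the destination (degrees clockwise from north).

73.2°

θ = atan2( sin Δλ·cos φ₂ ,  cos φ₁ sin φ₂ − sin φ₁ cos φ₂ cos Δλ )
  = atan2(+0.7618, +0.2303) = 73.18°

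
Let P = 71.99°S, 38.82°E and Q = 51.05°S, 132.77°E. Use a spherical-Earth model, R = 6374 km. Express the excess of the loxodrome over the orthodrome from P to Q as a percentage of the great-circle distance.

Great circle: σ = 0.7580 rad → d_gc = Rσ = 4831.6 km
Rhumb: Δφ = +0.3655, Δλ = +1.6397, Δψ = +0.8027, q = Δφ/Δψ = 0.4553 → d_rh = R√(Δφ²+q²Δλ²) = 5298.5 km
Excess = (5298.5 − 4831.6) / 4831.6 = 466.9 / 4831.6 = 9.66% ≈ 9.7%

9.7%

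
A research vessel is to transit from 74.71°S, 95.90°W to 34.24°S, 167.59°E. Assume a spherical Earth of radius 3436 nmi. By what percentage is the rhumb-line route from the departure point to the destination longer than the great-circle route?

Great circle: σ = 1.0263 rad → d_gc = Rσ = 3526.2 nmi
Rhumb: Δφ = +0.7063, Δλ = -1.6844, Δψ = +1.3715, q = Δφ/Δψ = 0.5150 → d_rh = R√(Δφ²+q²Δλ²) = 3843.8 nmi
Excess = (3843.8 − 3526.2) / 3526.2 = 317.6 / 3526.2 = 9.01% ≈ 9.0%

9.0%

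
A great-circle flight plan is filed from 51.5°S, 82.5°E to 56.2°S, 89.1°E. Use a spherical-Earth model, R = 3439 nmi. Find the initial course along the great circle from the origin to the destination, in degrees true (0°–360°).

143.0°

θ = atan2( sin Δλ·cos φ₂ ,  cos φ₁ sin φ₂ − sin φ₁ cos φ₂ cos Δλ )
  = atan2(+0.0639, -0.0848) = 142.99°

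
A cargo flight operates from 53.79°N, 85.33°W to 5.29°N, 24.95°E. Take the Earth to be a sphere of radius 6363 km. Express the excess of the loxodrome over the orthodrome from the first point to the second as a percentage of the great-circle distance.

Great circle: σ = 1.7007 rad → d_gc = Rσ = 10821.3 km
Rhumb: Δφ = -0.8465, Δλ = +1.9247, Δψ = -1.0255, q = Δφ/Δψ = 0.8254 → d_rh = R√(Δφ²+q²Δλ²) = 11454.6 km
Excess = (11454.6 − 10821.3) / 10821.3 = 633.3 / 10821.3 = 5.852% ≈ 5.9%

5.9%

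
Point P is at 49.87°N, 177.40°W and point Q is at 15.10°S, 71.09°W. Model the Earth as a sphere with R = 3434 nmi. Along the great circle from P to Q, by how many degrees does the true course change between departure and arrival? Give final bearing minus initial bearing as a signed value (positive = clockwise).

At departure: θ₁ = atan2(sin Δλ cos φ₂, cos φ₁ sin φ₂ − sin φ₁ cos φ₂ cos Δλ) = 87.56°
At arrival: θ₂ = atan2(sin Δλ cos φ₁, −cos φ₂ sin φ₁ + sin φ₂ cos φ₁ cos Δλ) = 138.17°
Δθ = θ₂ − θ₁ = +50.6°

+50.6°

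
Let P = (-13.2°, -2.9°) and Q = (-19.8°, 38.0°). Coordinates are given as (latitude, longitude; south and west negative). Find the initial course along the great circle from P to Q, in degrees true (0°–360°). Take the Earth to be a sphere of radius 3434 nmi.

N = sin Δλ·cos φ₂ = +0.6160;  D = cos φ₁ sin φ₂ − sin φ₁ cos φ₂ cos Δλ = -0.1674
initial course = atan2(N, D) = 105.20°

105.2°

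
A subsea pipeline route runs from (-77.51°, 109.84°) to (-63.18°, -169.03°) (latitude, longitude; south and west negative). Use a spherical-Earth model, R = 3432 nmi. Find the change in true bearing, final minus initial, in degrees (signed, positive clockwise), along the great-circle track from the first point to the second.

-78.2°

Initial bearing θ₁ = atan2(sin Δλ cos φ₂, cos φ₁ sin φ₂ − sin φ₁ cos φ₂ cos Δλ) = 105.67°
Final bearing θ₂ = (initial bearing from the destination back to the start) + 180° = 27.48°
Δθ = θ₂ − θ₁ = -78.2°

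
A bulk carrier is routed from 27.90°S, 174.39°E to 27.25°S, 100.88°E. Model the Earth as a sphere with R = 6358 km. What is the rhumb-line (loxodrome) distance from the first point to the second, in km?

Δψ = ln[tan(π/4+φ₂/2)/tan(π/4+φ₁/2)] = +0.0128;  Δφ = +0.0113 rad,  Δλ = -1.2830 rad
q = Δφ/Δψ = 0.8864
d = R·√(Δφ² + q²Δλ²) = 6358·1.13730 = 7231 km

7231 km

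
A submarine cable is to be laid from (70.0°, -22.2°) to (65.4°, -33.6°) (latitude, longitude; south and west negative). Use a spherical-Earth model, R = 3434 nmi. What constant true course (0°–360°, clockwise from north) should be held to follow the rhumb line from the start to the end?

Δψ = ln[tan(π/4+φ₂/2)/tan(π/4+φ₁/2)] = -0.2123
Δλ = -0.1990 rad (taken the short way round)
course = atan2(Δλ, Δψ) = 223.14°

223.1°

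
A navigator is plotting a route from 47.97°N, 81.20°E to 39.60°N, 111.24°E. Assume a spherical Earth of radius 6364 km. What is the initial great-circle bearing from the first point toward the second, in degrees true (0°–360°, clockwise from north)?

100.1°

N = sin Δλ·cos φ₂ = +0.3857;  D = cos φ₁ sin φ₂ − sin φ₁ cos φ₂ cos Δλ = -0.0687
initial course = atan2(N, D) = 100.10°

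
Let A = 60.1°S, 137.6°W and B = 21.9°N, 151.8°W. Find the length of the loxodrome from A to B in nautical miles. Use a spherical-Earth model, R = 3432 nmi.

4963 nmi

Δψ = ln[tan(π/4+φ₂/2)/tan(π/4+φ₁/2)] = +1.7123;  Δφ = +1.4312 rad,  Δλ = -0.2478 rad
q = Δφ/Δψ = 0.8358
d = R·√(Δφ² + q²Δλ²) = 3432·1.44608 = 4963 nmi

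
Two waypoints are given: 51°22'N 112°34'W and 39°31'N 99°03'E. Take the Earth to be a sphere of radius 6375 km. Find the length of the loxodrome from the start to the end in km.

11596 km

Δψ = ln[tan(π/4+φ₂/2)/tan(π/4+φ₁/2)] = -0.2964;  Δφ = -0.2068 rad,  Δλ = -2.5898 rad
q = Δφ/Δψ = 0.6978
d = R·√(Δφ² + q²Δλ²) = 6375·1.81891 = 11596 km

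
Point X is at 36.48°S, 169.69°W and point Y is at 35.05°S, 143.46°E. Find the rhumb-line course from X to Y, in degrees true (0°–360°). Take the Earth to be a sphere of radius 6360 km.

272.2°

Δψ = ln[tan(π/4+φ₂/2)/tan(π/4+φ₁/2)] = +0.0308
Δλ = -0.8177 rad (taken the short way round)
course = atan2(Δλ, Δψ) = 272.15°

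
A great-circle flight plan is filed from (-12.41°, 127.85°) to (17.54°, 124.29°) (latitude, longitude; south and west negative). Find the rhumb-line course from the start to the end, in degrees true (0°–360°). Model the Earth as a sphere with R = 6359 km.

Δψ = ln[tan(π/4+φ₂/2)/tan(π/4+φ₁/2)] = +0.5293
Δλ = -0.0621 rad (taken the short way round)
course = atan2(Δλ, Δψ) = 353.31°

353.3°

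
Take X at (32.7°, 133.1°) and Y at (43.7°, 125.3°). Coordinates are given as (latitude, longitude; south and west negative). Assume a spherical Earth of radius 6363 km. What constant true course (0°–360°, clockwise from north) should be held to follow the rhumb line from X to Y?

331.0°

Δψ = ln[tan(π/4+φ₂/2)/tan(π/4+φ₁/2)] = +0.2451
Δλ = -0.1361 rad (taken the short way round)
course = atan2(Δλ, Δψ) = 330.96°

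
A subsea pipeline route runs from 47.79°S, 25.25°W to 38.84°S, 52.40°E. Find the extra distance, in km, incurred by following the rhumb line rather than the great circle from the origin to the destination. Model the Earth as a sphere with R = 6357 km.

249 km

Great circle: cos σ = sin φ₁ sin φ₂ + cos φ₁ cos φ₂ cos Δλ,  σ = 0.9564 rad → d_gc = 6080.0 km
Rhumb line: Δψ = +0.2153, q = Δφ/Δψ = 0.7255, d_rh = R√(Δφ²+q²Δλ²) = 6329.1 km
Excess = 6329.1 − 6080.0 = 249.1 ≈ 249 km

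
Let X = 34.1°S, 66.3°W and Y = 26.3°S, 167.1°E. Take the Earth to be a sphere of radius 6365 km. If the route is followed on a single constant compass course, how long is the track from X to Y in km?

12170 km

Rhumb course C = atan2(Δλ, Δψ) with Δψ = ln[tan(π/4+φ₂/2)/tan(π/4+φ₁/2)] = +0.1577, Δλ = -2.2096 → C = 274.08°
d = R·|Δφ| / |cos C| = 6365·0.13614 / 0.07120 = 12170 km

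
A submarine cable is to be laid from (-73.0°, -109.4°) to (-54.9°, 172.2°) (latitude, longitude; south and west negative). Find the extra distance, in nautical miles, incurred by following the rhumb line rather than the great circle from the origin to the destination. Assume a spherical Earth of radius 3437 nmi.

Great circle: cos σ = sin φ₁ sin φ₂ + cos φ₁ cos φ₂ cos Δλ,  σ = 0.6160 rad → d_gc = 2117.1 nmi
Rhumb line: Δψ = +0.7496, q = Δφ/Δψ = 0.4214, d_rh = R√(Δφ²+q²Δλ²) = 2259.9 nmi
Excess = 2259.9 − 2117.1 = 142.8 ≈ 143 nmi

143 nmi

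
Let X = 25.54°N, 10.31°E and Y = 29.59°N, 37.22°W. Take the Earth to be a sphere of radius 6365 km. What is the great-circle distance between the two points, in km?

4670 km

Haversine: a = sin²(Δφ/2)+cos φ₁ cos φ₂ sin²(Δλ/2) = 0.12867;  σ = 2·atan2(√a,√(1−a))
σ = 42.041° → d = Rσ = 6365·0.73376 = 4670 km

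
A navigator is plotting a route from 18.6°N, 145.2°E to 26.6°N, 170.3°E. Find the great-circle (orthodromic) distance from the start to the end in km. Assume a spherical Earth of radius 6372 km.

2720 km

Haversine: a = sin²(Δφ/2)+cos φ₁ cos φ₂ sin²(Δλ/2) = 0.04488;  σ = 2·atan2(√a,√(1−a))
σ = 24.461° → d = Rσ = 6372·0.42693 = 2720 km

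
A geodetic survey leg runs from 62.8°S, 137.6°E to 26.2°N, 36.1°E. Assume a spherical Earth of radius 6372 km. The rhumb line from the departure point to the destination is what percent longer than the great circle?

Great circle: σ = 2.0651 rad → d_gc = Rσ = 13159.0 km
Rhumb: Δφ = +1.5533, Δλ = -1.7715, Δψ = +1.8932, q = Δφ/Δψ = 0.8205 → d_rh = R√(Δφ²+q²Δλ²) = 13555.3 km
Excess = (13555.3 − 13159.0) / 13159.0 = 396.3 / 13159.0 = 3.01% ≈ 3.0%

3.0%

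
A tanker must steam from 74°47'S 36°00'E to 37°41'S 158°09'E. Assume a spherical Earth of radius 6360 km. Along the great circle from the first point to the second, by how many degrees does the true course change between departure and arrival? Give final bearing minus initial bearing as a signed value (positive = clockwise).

-115.6°

At departure: θ₁ = atan2(sin Δλ cos φ₂, cos φ₁ sin φ₂ − sin φ₁ cos φ₂ cos Δλ) = 130.23°
At arrival: θ₂ = atan2(sin Δλ cos φ₁, −cos φ₂ sin φ₁ + sin φ₂ cos φ₁ cos Δλ) = 14.67°
Δθ = θ₂ − θ₁ = -115.6°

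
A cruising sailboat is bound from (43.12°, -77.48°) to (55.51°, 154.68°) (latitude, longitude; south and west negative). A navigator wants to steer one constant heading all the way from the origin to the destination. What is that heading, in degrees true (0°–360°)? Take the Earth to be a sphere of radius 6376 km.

278.5°

Δψ = ln[tan(π/4+φ₂/2)/tan(π/4+φ₁/2)] = +0.3341
Δλ = -2.2312 rad (taken the short way round)
course = atan2(Δλ, Δψ) = 278.52°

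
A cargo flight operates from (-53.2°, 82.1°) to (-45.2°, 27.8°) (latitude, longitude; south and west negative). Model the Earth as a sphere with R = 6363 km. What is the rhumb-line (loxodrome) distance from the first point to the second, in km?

Δψ = ln[tan(π/4+φ₂/2)/tan(π/4+φ₁/2)] = +0.2143;  Δφ = +0.1396 rad,  Δλ = -0.9477 rad
q = Δφ/Δψ = 0.6515
d = R·√(Δφ² + q²Δλ²) = 6363·0.63299 = 4028 km

4028 km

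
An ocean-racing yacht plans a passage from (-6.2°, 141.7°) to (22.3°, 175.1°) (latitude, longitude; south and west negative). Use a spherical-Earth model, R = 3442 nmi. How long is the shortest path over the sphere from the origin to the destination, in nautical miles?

cos σ = sin φ₁ sin φ₂ + cos φ₁ cos φ₂ cos Δλ
      = sin(-6.20°)sin(22.30°) + cos(-6.20°)cos(22.30°)cos(33.40°) = 0.7269
σ = 43.372° → d = Rσ = 3442·0.75698 = 2606 nmi

2606 nmi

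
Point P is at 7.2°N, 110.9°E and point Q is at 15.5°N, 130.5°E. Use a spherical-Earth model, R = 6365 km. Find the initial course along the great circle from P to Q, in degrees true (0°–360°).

64.9°

θ = atan2( sin Δλ·cos φ₂ ,  cos φ₁ sin φ₂ − sin φ₁ cos φ₂ cos Δλ )
  = atan2(+0.3233, +0.1514) = 64.91°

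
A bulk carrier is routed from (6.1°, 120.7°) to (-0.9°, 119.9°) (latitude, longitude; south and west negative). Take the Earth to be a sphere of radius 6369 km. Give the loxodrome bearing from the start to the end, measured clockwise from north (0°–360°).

Δψ = ln[tan(π/4+φ₂/2)/tan(π/4+φ₁/2)] = -0.1224
Δλ = -0.0140 rad (taken the short way round)
course = atan2(Δλ, Δψ) = 186.51°

186.5°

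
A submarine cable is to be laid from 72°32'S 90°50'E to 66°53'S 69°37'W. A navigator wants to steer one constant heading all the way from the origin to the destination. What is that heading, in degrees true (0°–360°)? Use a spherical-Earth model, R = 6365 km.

Δψ = ln[tan(π/4+φ₂/2)/tan(π/4+φ₁/2)] = +0.2862
Δλ = -2.8004 rad (taken the short way round)
course = atan2(Δλ, Δψ) = 275.83°

275.8°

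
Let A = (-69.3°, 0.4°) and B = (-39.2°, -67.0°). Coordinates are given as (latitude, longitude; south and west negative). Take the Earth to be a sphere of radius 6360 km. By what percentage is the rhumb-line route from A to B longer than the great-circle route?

Great circle: σ = 0.8003 rad → d_gc = Rσ = 5089.9 km
Rhumb: Δφ = +0.5253, Δλ = -1.1764, Δψ = +0.9555, q = Δφ/Δψ = 0.5498 → d_rh = R√(Δφ²+q²Δλ²) = 5299.5 km
Excess = (5299.5 − 5089.9) / 5089.9 = 209.6 / 5089.9 = 4.12% ≈ 4.1%

4.1%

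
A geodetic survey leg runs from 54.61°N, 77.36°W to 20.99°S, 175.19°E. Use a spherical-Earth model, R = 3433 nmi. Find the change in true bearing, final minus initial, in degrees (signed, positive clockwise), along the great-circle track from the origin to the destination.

-53.0°

Initial bearing θ₁ = atan2(sin Δλ cos φ₂, cos φ₁ sin φ₂ − sin φ₁ cos φ₂ cos Δλ) = 271.34°
Final bearing θ₂ = (initial bearing from the destination back to the start) + 180° = 218.33°
Δθ = θ₂ − θ₁ = -53.0°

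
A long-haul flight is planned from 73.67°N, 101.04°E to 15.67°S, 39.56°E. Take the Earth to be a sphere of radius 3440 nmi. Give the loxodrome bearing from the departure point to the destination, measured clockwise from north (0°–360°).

205.8°

Δψ = ln[tan(π/4+φ₂/2)/tan(π/4+φ₁/2)] = -2.2185
Δλ = -1.0730 rad (taken the short way round)
course = atan2(Δλ, Δψ) = 205.81°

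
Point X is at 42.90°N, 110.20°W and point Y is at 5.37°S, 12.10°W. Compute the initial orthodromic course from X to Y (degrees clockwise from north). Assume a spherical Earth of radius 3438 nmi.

88.4°

θ = atan2( sin Δλ·cos φ₂ ,  cos φ₁ sin φ₂ − sin φ₁ cos φ₂ cos Δλ )
  = atan2(+0.9857, +0.0269) = 88.43°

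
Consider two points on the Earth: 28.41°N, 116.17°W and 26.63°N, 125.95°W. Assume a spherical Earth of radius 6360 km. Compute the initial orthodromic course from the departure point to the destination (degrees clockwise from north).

N = sin Δλ·cos φ₂ = -0.1518;  D = cos φ₁ sin φ₂ − sin φ₁ cos φ₂ cos Δλ = -0.0249
initial course = atan2(N, D) = 260.69°

260.7°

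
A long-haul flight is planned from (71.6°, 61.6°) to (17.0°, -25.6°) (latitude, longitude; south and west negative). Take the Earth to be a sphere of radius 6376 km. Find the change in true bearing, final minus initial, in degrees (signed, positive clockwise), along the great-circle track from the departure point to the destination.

-73.6°

Initial bearing θ₁ = atan2(sin Δλ cos φ₂, cos φ₁ sin φ₂ − sin φ₁ cos φ₂ cos Δλ) = 272.87°
Final bearing θ₂ = (initial bearing from the destination back to the start) + 180° = 199.25°
Δθ = θ₂ − θ₁ = -73.6°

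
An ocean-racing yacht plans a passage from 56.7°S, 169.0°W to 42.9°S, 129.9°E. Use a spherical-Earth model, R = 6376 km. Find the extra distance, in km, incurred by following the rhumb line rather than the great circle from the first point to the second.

133 km

Great circle: cos σ = sin φ₁ sin φ₂ + cos φ₁ cos φ₂ cos Δλ,  σ = 0.7024 rad → d_gc = 4478.3 km
Rhumb line: Δψ = +0.3766, q = Δφ/Δψ = 0.6395, d_rh = R√(Δφ²+q²Δλ²) = 4611.3 km
Excess = 4611.3 − 4478.3 = 133.0 ≈ 133 km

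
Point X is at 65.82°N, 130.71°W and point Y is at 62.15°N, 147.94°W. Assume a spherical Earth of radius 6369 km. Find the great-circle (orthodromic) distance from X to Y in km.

cos σ = sin φ₁ sin φ₂ + cos φ₁ cos φ₂ cos Δλ
      = sin(65.82°)sin(62.15°) + cos(65.82°)cos(62.15°)cos(-17.23°) = 0.9894
σ = 8.365° → d = Rσ = 6369·0.14599 = 930 km

930 km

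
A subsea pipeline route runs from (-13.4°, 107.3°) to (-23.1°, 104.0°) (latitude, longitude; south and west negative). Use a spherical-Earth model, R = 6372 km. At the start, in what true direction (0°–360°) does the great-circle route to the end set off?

θ = atan2( sin Δλ·cos φ₂ ,  cos φ₁ sin φ₂ − sin φ₁ cos φ₂ cos Δλ )
  = atan2(-0.0529, -0.1688) = 197.41°

197.4°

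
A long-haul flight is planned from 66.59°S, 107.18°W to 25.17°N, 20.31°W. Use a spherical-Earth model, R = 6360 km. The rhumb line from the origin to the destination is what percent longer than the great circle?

Great circle: σ = 1.9505 rad → d_gc = Rσ = 12405.3 km
Rhumb: Δφ = +1.6015, Δλ = +1.5162, Δψ = +2.0283, q = Δφ/Δψ = 0.7896 → d_rh = R√(Δφ²+q²Δλ²) = 12716.8 km
Excess = (12716.8 − 12405.3) / 12405.3 = 311.5 / 12405.3 = 2.51% ≈ 2.5%

2.5%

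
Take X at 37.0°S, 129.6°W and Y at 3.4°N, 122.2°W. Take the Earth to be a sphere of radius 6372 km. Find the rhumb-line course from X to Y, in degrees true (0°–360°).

Meridional parts: M(φ₁)=-0.6960, M(φ₂)=+0.0594 → ΔM = +0.7554;  Δλ = +0.1292 rad
tan C = Δλ / ΔM = +0.1710 → C = 9.70°

9.7°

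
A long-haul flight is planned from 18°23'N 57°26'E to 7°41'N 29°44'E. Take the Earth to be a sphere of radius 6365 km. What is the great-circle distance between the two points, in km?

3219 km

cos σ = sin φ₁ sin φ₂ + cos φ₁ cos φ₂ cos Δλ
      = sin(18.38°)sin(7.68°) + cos(18.38°)cos(7.68°)cos(-27.70°) = 0.8748
σ = 28.975° → d = Rσ = 6365·0.50571 = 3219 km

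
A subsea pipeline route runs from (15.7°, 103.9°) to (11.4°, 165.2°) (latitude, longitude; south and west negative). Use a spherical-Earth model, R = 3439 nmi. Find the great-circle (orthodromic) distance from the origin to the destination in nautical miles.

3575 nmi

Haversine: a = sin²(Δφ/2)+cos φ₁ cos φ₂ sin²(Δλ/2) = 0.24666;  σ = 2·atan2(√a,√(1−a))
σ = 59.558° → d = Rσ = 3439·1.03948 = 3575 nmi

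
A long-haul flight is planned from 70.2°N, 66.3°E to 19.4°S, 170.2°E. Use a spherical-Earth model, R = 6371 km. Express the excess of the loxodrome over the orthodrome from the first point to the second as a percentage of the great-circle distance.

5.0%

Great circle: σ = 1.9706 rad → d_gc = Rσ = 12555.0 km
Rhumb: Δφ = -1.5638, Δλ = +1.8134, Δψ = -2.0909, q = Δφ/Δψ = 0.7479 → d_rh = R√(Δφ²+q²Δλ²) = 13188.0 km
Excess = (13188.0 − 12555.0) / 12555.0 = 633.0 / 12555.0 = 5.04% ≈ 5.0%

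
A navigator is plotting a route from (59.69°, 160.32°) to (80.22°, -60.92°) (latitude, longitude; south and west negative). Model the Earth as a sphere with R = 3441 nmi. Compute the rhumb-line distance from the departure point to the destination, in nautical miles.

2869 nmi

Rhumb course C = atan2(Δλ, Δψ) with Δψ = ln[tan(π/4+φ₂/2)/tan(π/4+φ₁/2)] = +1.1524, Δλ = +2.4218 → C = 64.55°
d = R·|Δφ| / |cos C| = 3441·0.35832 / 0.42968 = 2869 nmi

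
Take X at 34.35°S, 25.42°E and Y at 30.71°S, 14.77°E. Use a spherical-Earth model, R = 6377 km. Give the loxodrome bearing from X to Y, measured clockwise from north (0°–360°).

Meridional parts: M(φ₁)=-0.6390, M(φ₂)=-0.5637 → ΔM = +0.0754;  Δλ = -0.1859 rad
tan C = Δλ / ΔM = -2.4660 → C = 292.07°

292.1°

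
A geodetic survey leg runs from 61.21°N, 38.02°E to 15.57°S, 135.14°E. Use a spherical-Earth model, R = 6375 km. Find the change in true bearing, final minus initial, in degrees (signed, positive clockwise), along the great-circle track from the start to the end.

At departure: θ₁ = atan2(sin Δλ cos φ₂, cos φ₁ sin φ₂ − sin φ₁ cos φ₂ cos Δλ) = 91.48°
At arrival: θ₂ = atan2(sin Δλ cos φ₁, −cos φ₂ sin φ₁ + sin φ₂ cos φ₁ cos Δλ) = 150.01°
Δθ = θ₂ − θ₁ = +58.5°

+58.5°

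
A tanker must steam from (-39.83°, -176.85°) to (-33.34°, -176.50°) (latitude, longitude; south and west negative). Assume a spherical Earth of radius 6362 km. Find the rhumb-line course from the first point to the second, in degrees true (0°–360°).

2.5°

Meridional parts: M(φ₁)=-0.7590, M(φ₂)=-0.6178 → ΔM = +0.1412;  Δλ = +0.0061 rad
tan C = Δλ / ΔM = +0.0433 → C = 2.48°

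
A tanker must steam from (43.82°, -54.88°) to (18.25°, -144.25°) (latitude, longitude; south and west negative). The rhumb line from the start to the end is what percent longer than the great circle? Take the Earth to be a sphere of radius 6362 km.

3.4%

Great circle: σ = 1.3445 rad → d_gc = Rσ = 8553.7 km
Rhumb: Δφ = -0.4463, Δλ = -1.5598, Δψ = -0.5285, q = Δφ/Δψ = 0.8444 → d_rh = R√(Δφ²+q²Δλ²) = 8847.7 km
Excess = (8847.7 − 8553.7) / 8553.7 = 294.0 / 8553.7 = 3.44% ≈ 3.4%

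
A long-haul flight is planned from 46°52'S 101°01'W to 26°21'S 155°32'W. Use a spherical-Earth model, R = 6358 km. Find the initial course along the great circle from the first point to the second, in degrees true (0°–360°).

276.0°

θ = atan2( sin Δλ·cos φ₂ ,  cos φ₁ sin φ₂ − sin φ₁ cos φ₂ cos Δλ )
  = atan2(-0.7297, +0.0761) = 275.96°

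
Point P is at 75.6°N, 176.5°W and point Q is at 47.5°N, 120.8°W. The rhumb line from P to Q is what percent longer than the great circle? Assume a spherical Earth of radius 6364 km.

3.1%

Great circle: σ = 0.6287 rad → d_gc = Rσ = 4001.0 km
Rhumb: Δφ = -0.4904, Δλ = +0.9721, Δψ = -1.1244, q = Δφ/Δψ = 0.4362 → d_rh = R√(Δφ²+q²Δλ²) = 4126.0 km
Excess = (4126.0 − 4001.0) / 4001.0 = 125.0 / 4001.0 = 3.12% ≈ 3.1%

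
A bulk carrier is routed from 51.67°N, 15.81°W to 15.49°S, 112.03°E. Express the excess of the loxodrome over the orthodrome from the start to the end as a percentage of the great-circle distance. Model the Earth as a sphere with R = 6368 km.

Great circle: σ = 2.1848 rad → d_gc = Rσ = 13912.8 km
Rhumb: Δφ = -1.1722, Δλ = +2.2312, Δψ = -1.3305, q = Δφ/Δψ = 0.8810 → d_rh = R√(Δφ²+q²Δλ²) = 14573.8 km
Excess = (14573.8 − 13912.8) / 13912.8 = 661.0 / 13912.8 = 4.751% ≈ 4.8%

4.8%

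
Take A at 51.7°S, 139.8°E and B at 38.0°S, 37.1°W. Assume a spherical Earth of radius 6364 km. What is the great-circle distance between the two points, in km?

10025 km

Haversine: a = sin²(Δφ/2)+cos φ₁ cos φ₂ sin²(Δλ/2) = 0.50226;  σ = 2·atan2(√a,√(1−a))
σ = 90.259° → d = Rσ = 6364·1.57532 = 10025 km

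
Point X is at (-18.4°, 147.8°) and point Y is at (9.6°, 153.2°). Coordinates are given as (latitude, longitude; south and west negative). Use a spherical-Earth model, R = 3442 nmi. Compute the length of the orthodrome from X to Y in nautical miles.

1712 nmi

Haversine: a = sin²(Δφ/2)+cos φ₁ cos φ₂ sin²(Δλ/2) = 0.06060;  σ = 2·atan2(√a,√(1−a))
σ = 28.503° → d = Rσ = 3442·0.49746 = 1712 nmi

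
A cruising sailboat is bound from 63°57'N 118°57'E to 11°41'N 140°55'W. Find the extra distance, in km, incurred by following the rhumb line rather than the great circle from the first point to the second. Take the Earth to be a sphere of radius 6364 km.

Great circle: cos σ = sin φ₁ sin φ₂ + cos φ₁ cos φ₂ cos Δλ,  σ = 1.4643 rad → d_gc = 9319.0 km
Rhumb line: Δψ = -1.2586, q = Δφ/Δψ = 0.7248, d_rh = R√(Δφ²+q²Δλ²) = 9934.2 km
Excess = 9934.2 − 9319.0 = 615.2 ≈ 615 km

615 km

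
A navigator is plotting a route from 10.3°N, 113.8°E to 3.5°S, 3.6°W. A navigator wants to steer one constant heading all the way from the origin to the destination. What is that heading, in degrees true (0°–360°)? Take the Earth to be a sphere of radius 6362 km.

263.3°

Meridional parts: M(φ₁)=+0.1807, M(φ₂)=-0.0611 → ΔM = -0.2419;  Δλ = -2.0490 rad
tan C = Δλ / ΔM = +8.4716 → C = 263.27°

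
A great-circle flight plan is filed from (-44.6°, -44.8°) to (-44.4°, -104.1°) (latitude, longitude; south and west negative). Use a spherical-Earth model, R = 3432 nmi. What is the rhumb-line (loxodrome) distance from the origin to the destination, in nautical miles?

2534 nmi

Δψ = ln[tan(π/4+φ₂/2)/tan(π/4+φ₁/2)] = +0.0049;  Δφ = +0.0035 rad,  Δλ = -1.0350 rad
q = Δφ/Δψ = 0.7132
d = R·√(Δφ² + q²Δλ²) = 3432·0.73821 = 2534 nmi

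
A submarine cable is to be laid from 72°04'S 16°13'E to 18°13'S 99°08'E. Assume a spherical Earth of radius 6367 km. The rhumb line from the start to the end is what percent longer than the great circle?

5.3%

Great circle: σ = 1.2308 rad → d_gc = Rσ = 7836.5 km
Rhumb: Δφ = +0.9399, Δλ = +1.4472, Δψ = +1.5231, q = Δφ/Δψ = 0.6171 → d_rh = R√(Δφ²+q²Δλ²) = 8254.6 km
Excess = (8254.6 − 7836.5) / 7836.5 = 418.1 / 7836.5 = 5.34% ≈ 5.3%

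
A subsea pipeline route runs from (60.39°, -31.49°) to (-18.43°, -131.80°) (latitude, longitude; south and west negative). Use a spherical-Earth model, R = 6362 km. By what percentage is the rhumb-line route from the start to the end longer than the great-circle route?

Great circle: σ = 1.9377 rad → d_gc = Rσ = 12327.8 km
Rhumb: Δφ = -1.3757, Δλ = -1.7507, Δψ = -1.6580, q = Δφ/Δψ = 0.8297 → d_rh = R√(Δφ²+q²Δλ²) = 12728.0 km
Excess = (12728.0 − 12327.8) / 12327.8 = 400.2 / 12327.8 = 3.246% ≈ 3.2%

3.2%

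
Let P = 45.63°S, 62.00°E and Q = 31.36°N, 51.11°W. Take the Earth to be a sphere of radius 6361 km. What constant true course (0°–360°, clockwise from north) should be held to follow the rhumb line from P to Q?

Meridional parts: M(φ₁)=-0.8970, M(φ₂)=+0.5769 → ΔM = +1.4739;  Δλ = -1.9741 rad
tan C = Δλ / ΔM = -1.3394 → C = 306.75°

306.7°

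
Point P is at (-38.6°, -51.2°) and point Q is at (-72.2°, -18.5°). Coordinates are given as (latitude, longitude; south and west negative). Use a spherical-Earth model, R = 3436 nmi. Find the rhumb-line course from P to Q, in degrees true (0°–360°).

Meridional parts: M(φ₁)=-0.7313, M(φ₂)=-1.8541 → ΔM = -1.1228;  Δλ = +0.5707 rad
tan C = Δλ / ΔM = -0.5083 → C = 153.05°

153.1°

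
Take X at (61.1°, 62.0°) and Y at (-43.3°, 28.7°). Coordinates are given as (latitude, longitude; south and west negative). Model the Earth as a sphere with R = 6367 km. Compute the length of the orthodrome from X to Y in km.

11984 km

Haversine: a = sin²(Δφ/2)+cos φ₁ cos φ₂ sin²(Δλ/2) = 0.65322;  σ = 2·atan2(√a,√(1−a))
σ = 107.845° → d = Rσ = 6367·1.88225 = 11984 km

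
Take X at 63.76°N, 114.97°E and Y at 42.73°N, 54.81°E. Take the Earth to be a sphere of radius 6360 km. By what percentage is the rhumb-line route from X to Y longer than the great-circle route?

Great circle: σ = 0.6916 rad → d_gc = Rσ = 4398.6 km
Rhumb: Δφ = -0.3670, Δλ = -1.0500, Δψ = -0.6300, q = Δφ/Δψ = 0.5826 → d_rh = R√(Δφ²+q²Δλ²) = 4537.3 km
Excess = (4537.3 − 4398.6) / 4398.6 = 138.7 / 4398.6 = 3.153% ≈ 3.2%

3.2%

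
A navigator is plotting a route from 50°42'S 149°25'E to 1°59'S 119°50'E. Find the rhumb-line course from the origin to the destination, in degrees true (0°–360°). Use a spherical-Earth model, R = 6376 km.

Meridional parts: M(φ₁)=-1.0298, M(φ₂)=-0.0346 → ΔM = +0.9952;  Δλ = -0.5163 rad
tan C = Δλ / ΔM = -0.5188 → C = 332.58°

332.6°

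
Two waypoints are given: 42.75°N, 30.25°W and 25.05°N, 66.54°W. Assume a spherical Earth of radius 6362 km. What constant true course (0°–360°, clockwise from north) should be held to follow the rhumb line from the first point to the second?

239.4°

Δψ = ln[tan(π/4+φ₂/2)/tan(π/4+φ₁/2)] = -0.3750
Δλ = -0.6334 rad (taken the short way round)
course = atan2(Δλ, Δψ) = 239.37°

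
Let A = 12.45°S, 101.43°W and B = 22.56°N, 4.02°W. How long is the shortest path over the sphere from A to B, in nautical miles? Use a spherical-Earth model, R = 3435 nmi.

Haversine: a = sin²(Δφ/2)+cos φ₁ cos φ₂ sin²(Δλ/2) = 0.59950;  σ = 2·atan2(√a,√(1−a))
σ = 101.479° → d = Rσ = 3435·1.77114 = 6084 nmi

6084 nmi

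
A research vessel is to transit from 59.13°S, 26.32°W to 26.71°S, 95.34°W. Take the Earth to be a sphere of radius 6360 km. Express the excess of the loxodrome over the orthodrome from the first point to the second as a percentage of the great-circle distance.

3.2%

Great circle: σ = 0.9885 rad → d_gc = Rσ = 6287.2 km
Rhumb: Δφ = +0.5658, Δλ = -1.2046, Δψ = +0.8029, q = Δφ/Δψ = 0.7047 → d_rh = R√(Δφ²+q²Δλ²) = 6488.5 km
Excess = (6488.5 − 6287.2) / 6287.2 = 201.3 / 6287.2 = 3.20% ≈ 3.2%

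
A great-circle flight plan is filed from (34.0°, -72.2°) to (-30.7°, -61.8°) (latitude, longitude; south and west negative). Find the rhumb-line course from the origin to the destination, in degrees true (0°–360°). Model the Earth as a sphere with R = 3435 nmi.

Meridional parts: M(φ₁)=+0.6317, M(φ₂)=-0.5635 → ΔM = -1.1951;  Δλ = +0.1815 rad
tan C = Δλ / ΔM = -0.1519 → C = 171.36°

171.4°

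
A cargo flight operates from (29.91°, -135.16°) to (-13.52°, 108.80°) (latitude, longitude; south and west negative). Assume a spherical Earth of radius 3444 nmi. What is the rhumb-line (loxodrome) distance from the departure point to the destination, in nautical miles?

7218 nmi

Δψ = ln[tan(π/4+φ₂/2)/tan(π/4+φ₁/2)] = -0.7857;  Δφ = -0.7580 rad,  Δλ = -2.0253 rad
q = Δφ/Δψ = 0.9648
d = R·√(Δφ² + q²Δλ²) = 3444·2.09579 = 7218 nmi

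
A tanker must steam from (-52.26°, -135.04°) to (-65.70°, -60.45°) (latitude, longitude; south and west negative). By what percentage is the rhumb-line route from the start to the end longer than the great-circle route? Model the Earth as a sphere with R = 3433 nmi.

Great circle: σ = 0.6638 rad → d_gc = Rσ = 2278.8 nmi
Rhumb: Δφ = -0.2346, Δλ = +1.3018, Δψ = -0.4622, q = Δφ/Δψ = 0.5075 → d_rh = R√(Δφ²+q²Δλ²) = 2406.9 nmi
Excess = (2406.9 − 2278.8) / 2278.8 = 128.1 / 2278.8 = 5.62% ≈ 5.6%

5.6%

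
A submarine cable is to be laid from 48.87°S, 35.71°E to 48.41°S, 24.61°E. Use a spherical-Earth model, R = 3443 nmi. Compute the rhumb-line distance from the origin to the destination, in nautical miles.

442 nmi

Δψ = ln[tan(π/4+φ₂/2)/tan(π/4+φ₁/2)] = +0.0122;  Δφ = +0.0080 rad,  Δλ = -0.1937 rad
q = Δφ/Δψ = 0.6608
d = R·√(Δφ² + q²Δλ²) = 3443·0.12827 = 442 nmi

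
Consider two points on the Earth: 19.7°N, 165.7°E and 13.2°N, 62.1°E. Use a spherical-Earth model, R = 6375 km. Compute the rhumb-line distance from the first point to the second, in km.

Rhumb course C = atan2(Δλ, Δψ) with Δψ = ln[tan(π/4+φ₂/2)/tan(π/4+φ₁/2)] = -0.1184, Δλ = -1.8082 → C = 266.25°
d = R·|Δφ| / |cos C| = 6375·0.11345 / 0.06532 = 11072 km

11072 km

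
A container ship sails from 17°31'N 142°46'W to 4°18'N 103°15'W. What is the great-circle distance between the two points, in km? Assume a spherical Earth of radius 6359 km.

4536 km

Haversine: a = sin²(Δφ/2)+cos φ₁ cos φ₂ sin²(Δλ/2) = 0.12192;  σ = 2·atan2(√a,√(1−a))
σ = 40.873° → d = Rσ = 6359·0.71337 = 4536 km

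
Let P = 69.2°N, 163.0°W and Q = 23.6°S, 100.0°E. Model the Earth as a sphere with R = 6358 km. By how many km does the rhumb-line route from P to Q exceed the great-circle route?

Great circle: cos σ = sin φ₁ sin φ₂ + cos φ₁ cos φ₂ cos Δλ,  σ = 1.9975 rad → d_gc = 12700.39 km
Rhumb line: Δψ = -2.1194, q = Δφ/Δψ = 0.7642, d_rh = R√(Δφ²+q²Δλ²) = 13179.88 km
Excess = 13179.88 − 12700.39 = 479.49 ≈ 479 km

479 km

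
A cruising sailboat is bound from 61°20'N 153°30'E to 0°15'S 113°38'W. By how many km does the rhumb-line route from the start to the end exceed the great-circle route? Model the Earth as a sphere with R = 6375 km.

429 km

Great circle: cos σ = sin φ₁ sin φ₂ + cos φ₁ cos φ₂ cos Δλ,  σ = 1.5986 rad → d_gc = 10191.2 km
Rhumb line: Δψ = -1.3688, q = Δφ/Δψ = 0.7852, d_rh = R√(Δφ²+q²Δλ²) = 10619.8 km
Excess = 10619.8 − 10191.2 = 428.6 ≈ 429 km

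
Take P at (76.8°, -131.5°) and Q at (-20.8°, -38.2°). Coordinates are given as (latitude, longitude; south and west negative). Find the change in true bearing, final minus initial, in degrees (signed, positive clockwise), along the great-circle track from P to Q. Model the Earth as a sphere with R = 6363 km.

At departure: θ₁ = atan2(sin Δλ cos φ₂, cos φ₁ sin φ₂ − sin φ₁ cos φ₂ cos Δλ) = 91.76°
At arrival: θ₂ = atan2(sin Δλ cos φ₁, −cos φ₂ sin φ₁ + sin φ₂ cos φ₁ cos Δλ) = 165.87°
Δθ = θ₂ − θ₁ = +74.1°

+74.1°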